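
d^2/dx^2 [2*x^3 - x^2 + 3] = 12*x - 2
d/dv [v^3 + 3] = 3*v^2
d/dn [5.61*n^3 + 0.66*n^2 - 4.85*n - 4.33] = 16.83*n^2 + 1.32*n - 4.85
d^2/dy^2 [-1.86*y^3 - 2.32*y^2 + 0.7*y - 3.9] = -11.16*y - 4.64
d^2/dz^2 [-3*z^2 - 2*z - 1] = -6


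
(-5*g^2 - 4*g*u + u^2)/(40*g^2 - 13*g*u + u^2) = (g + u)/(-8*g + u)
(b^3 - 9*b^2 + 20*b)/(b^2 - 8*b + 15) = b*(b - 4)/(b - 3)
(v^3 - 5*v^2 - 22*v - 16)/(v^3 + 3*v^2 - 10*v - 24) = (v^2 - 7*v - 8)/(v^2 + v - 12)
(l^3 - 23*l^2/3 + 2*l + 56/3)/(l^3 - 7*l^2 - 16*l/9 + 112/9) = 3*(l - 2)/(3*l - 4)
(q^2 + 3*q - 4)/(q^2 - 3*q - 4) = (-q^2 - 3*q + 4)/(-q^2 + 3*q + 4)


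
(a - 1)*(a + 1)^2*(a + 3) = a^4 + 4*a^3 + 2*a^2 - 4*a - 3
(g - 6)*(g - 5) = g^2 - 11*g + 30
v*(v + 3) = v^2 + 3*v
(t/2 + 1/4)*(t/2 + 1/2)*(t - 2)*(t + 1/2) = t^4/4 - 11*t^2/16 - 9*t/16 - 1/8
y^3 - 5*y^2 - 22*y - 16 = (y - 8)*(y + 1)*(y + 2)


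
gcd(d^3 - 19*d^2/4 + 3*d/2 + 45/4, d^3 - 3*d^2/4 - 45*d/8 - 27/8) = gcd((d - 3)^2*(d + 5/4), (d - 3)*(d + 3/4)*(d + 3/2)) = d - 3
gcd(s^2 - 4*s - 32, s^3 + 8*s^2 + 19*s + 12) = s + 4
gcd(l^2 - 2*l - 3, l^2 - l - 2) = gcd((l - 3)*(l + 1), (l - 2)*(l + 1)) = l + 1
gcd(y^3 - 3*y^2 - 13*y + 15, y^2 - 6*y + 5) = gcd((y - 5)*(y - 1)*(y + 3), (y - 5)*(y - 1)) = y^2 - 6*y + 5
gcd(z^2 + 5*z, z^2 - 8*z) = z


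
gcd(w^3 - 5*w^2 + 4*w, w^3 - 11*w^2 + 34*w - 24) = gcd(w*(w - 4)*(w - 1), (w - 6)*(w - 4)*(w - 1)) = w^2 - 5*w + 4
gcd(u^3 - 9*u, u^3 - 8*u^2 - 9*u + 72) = u^2 - 9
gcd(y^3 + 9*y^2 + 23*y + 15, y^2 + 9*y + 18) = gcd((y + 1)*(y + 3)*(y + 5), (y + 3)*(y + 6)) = y + 3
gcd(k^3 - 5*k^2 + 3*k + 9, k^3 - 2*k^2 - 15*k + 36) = k^2 - 6*k + 9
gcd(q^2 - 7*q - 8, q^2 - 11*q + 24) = q - 8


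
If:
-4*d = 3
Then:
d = -3/4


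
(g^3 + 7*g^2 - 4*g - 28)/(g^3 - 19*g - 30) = (g^2 + 5*g - 14)/(g^2 - 2*g - 15)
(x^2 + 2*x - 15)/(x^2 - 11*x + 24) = (x + 5)/(x - 8)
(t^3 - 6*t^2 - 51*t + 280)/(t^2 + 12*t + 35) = (t^2 - 13*t + 40)/(t + 5)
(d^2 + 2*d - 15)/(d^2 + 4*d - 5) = (d - 3)/(d - 1)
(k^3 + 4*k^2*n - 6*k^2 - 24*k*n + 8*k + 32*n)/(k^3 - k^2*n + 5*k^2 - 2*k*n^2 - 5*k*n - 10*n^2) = (-k^3 - 4*k^2*n + 6*k^2 + 24*k*n - 8*k - 32*n)/(-k^3 + k^2*n - 5*k^2 + 2*k*n^2 + 5*k*n + 10*n^2)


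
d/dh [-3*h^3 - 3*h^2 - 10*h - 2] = -9*h^2 - 6*h - 10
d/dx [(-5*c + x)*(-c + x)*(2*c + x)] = -7*c^2 - 8*c*x + 3*x^2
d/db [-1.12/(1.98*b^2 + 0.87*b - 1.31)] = (4.4352*b + 0.9744)/(1.98*b^2 + 0.87*b - 1.31)^2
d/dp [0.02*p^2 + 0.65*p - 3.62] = 0.04*p + 0.65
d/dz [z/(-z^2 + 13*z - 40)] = (z^2 - 40)/(z^4 - 26*z^3 + 249*z^2 - 1040*z + 1600)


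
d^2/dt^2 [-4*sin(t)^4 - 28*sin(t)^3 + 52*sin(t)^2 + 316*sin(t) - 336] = 64*sin(t)^4 + 252*sin(t)^3 - 256*sin(t)^2 - 484*sin(t) + 104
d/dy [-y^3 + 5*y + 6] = 5 - 3*y^2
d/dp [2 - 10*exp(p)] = -10*exp(p)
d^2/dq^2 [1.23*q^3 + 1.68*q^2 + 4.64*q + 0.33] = 7.38*q + 3.36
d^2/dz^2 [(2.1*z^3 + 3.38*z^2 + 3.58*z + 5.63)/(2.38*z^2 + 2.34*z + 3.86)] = (-1.4210854715202e-14*z^5 - 12.677728*z^3 + 118.843368*z^2 + 178.530072*z - 5.73880000000001)/(13.481272*z^6 + 39.764088*z^5 + 104.689536*z^4 + 141.795576*z^3 + 169.790592*z^2 + 104.595192*z + 57.512456)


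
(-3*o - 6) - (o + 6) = -4*o - 12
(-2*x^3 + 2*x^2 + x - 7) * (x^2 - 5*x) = -2*x^5 + 12*x^4 - 9*x^3 - 12*x^2 + 35*x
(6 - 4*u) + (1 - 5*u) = 7 - 9*u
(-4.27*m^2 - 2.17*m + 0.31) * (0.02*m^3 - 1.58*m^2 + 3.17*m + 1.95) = -0.0854*m^5 + 6.7032*m^4 - 10.1011*m^3 - 15.6952*m^2 - 3.2488*m + 0.6045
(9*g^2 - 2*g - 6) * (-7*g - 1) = -63*g^3 + 5*g^2 + 44*g + 6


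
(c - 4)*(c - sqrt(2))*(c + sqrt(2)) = c^3 - 4*c^2 - 2*c + 8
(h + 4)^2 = h^2 + 8*h + 16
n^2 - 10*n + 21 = (n - 7)*(n - 3)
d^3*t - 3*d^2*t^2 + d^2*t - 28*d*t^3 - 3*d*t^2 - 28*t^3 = (d - 7*t)*(d + 4*t)*(d*t + t)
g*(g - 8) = g^2 - 8*g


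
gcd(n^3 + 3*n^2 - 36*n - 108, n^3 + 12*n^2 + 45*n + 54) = n^2 + 9*n + 18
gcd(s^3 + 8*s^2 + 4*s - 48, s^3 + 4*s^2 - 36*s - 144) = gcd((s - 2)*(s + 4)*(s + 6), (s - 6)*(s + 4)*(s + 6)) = s^2 + 10*s + 24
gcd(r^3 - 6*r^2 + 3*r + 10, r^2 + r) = r + 1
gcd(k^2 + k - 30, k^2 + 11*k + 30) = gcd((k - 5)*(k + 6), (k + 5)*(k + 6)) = k + 6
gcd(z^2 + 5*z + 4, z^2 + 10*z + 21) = 1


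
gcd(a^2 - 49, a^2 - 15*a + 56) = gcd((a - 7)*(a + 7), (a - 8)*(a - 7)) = a - 7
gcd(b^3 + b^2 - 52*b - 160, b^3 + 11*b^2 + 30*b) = b + 5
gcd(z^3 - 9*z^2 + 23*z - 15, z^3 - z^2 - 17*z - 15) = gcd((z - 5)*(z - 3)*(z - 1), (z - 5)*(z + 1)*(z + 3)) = z - 5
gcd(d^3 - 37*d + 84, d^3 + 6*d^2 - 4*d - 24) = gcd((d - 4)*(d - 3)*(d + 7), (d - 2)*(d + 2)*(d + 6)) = 1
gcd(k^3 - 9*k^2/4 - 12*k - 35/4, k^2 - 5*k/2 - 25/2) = k - 5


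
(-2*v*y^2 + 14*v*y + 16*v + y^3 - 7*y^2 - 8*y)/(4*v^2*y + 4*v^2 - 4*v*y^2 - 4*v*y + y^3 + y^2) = (y - 8)/(-2*v + y)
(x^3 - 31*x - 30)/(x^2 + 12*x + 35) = (x^2 - 5*x - 6)/(x + 7)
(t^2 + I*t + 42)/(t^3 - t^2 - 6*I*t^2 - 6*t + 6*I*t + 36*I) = (t + 7*I)/(t^2 - t - 6)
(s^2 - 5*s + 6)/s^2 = 1 - 5/s + 6/s^2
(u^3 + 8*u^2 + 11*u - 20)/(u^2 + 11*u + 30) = (u^2 + 3*u - 4)/(u + 6)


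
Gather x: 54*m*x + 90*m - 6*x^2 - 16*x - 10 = 90*m - 6*x^2 + x*(54*m - 16) - 10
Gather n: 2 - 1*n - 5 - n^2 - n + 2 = -n^2 - 2*n - 1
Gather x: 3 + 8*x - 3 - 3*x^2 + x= -3*x^2 + 9*x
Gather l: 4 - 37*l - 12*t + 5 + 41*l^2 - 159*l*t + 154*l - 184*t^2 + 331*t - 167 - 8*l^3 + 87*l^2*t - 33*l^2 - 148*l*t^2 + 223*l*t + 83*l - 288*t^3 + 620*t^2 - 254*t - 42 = -8*l^3 + l^2*(87*t + 8) + l*(-148*t^2 + 64*t + 200) - 288*t^3 + 436*t^2 + 65*t - 200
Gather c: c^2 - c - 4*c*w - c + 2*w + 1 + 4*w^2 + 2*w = c^2 + c*(-4*w - 2) + 4*w^2 + 4*w + 1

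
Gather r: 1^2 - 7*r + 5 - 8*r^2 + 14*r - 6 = -8*r^2 + 7*r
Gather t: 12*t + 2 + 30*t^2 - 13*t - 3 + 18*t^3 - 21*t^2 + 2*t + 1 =18*t^3 + 9*t^2 + t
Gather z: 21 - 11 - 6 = 4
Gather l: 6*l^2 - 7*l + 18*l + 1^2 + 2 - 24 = 6*l^2 + 11*l - 21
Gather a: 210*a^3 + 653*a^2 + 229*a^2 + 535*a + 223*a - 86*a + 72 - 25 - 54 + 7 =210*a^3 + 882*a^2 + 672*a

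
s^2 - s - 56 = (s - 8)*(s + 7)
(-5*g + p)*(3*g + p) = -15*g^2 - 2*g*p + p^2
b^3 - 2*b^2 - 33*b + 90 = (b - 5)*(b - 3)*(b + 6)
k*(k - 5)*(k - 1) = k^3 - 6*k^2 + 5*k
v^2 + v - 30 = (v - 5)*(v + 6)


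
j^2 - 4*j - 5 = (j - 5)*(j + 1)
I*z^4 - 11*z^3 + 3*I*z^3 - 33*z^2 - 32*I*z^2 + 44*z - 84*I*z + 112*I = (z + 4)*(z + 4*I)*(z + 7*I)*(I*z - I)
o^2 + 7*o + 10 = (o + 2)*(o + 5)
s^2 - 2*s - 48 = (s - 8)*(s + 6)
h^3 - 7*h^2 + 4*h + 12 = (h - 6)*(h - 2)*(h + 1)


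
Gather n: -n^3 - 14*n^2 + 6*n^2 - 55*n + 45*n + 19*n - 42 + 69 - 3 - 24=-n^3 - 8*n^2 + 9*n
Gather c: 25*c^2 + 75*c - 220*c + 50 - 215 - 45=25*c^2 - 145*c - 210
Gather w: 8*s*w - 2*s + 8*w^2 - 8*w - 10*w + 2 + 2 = -2*s + 8*w^2 + w*(8*s - 18) + 4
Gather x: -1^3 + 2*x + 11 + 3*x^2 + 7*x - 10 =3*x^2 + 9*x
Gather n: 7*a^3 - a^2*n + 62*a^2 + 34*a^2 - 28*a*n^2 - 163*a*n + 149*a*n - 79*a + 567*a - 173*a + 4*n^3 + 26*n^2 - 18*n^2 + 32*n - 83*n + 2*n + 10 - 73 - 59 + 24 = 7*a^3 + 96*a^2 + 315*a + 4*n^3 + n^2*(8 - 28*a) + n*(-a^2 - 14*a - 49) - 98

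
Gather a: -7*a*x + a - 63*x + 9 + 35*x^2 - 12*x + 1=a*(1 - 7*x) + 35*x^2 - 75*x + 10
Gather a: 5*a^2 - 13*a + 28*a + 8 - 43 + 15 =5*a^2 + 15*a - 20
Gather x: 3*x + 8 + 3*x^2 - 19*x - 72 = 3*x^2 - 16*x - 64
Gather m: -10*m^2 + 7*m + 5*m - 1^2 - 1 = -10*m^2 + 12*m - 2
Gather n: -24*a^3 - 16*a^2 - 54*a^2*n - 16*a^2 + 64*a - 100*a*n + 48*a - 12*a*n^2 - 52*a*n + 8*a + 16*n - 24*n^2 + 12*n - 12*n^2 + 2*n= -24*a^3 - 32*a^2 + 120*a + n^2*(-12*a - 36) + n*(-54*a^2 - 152*a + 30)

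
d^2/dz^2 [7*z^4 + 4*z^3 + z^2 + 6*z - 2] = 84*z^2 + 24*z + 2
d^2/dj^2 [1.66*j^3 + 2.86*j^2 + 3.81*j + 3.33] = 9.96*j + 5.72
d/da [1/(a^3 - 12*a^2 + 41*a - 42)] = (-3*a^2 + 24*a - 41)/(a^3 - 12*a^2 + 41*a - 42)^2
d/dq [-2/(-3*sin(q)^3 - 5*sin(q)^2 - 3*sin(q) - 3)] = 2*(-10*sin(q) + 9*cos(q)^2 - 12)*cos(q)/(3*sin(q)^3 + 5*sin(q)^2 + 3*sin(q) + 3)^2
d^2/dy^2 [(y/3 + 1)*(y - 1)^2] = 2*y + 2/3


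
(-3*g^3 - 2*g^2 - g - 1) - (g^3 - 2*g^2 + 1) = -4*g^3 - g - 2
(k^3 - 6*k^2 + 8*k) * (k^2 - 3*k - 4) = k^5 - 9*k^4 + 22*k^3 - 32*k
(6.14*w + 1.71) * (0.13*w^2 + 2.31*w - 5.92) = 0.7982*w^3 + 14.4057*w^2 - 32.3987*w - 10.1232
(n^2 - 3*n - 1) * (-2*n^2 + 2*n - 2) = -2*n^4 + 8*n^3 - 6*n^2 + 4*n + 2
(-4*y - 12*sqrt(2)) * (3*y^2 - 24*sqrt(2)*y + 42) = -12*y^3 + 60*sqrt(2)*y^2 + 408*y - 504*sqrt(2)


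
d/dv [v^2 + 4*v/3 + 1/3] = 2*v + 4/3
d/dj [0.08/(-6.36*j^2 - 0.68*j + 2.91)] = (1.0176*j + 0.0544)/(6.36*j^2 + 0.68*j - 2.91)^2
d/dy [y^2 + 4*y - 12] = 2*y + 4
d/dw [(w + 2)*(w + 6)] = 2*w + 8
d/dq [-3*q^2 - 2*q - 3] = -6*q - 2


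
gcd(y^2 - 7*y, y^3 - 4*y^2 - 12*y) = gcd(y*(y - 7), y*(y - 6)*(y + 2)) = y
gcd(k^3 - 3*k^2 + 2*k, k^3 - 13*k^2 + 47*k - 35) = k - 1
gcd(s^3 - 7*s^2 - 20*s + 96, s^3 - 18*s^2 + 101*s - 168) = s^2 - 11*s + 24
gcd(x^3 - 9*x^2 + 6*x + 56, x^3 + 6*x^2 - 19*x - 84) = x - 4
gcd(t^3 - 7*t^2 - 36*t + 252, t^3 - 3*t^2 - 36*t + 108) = t^2 - 36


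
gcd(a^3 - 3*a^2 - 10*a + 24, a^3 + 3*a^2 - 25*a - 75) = a + 3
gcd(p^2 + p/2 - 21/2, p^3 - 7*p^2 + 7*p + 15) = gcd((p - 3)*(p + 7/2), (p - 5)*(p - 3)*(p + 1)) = p - 3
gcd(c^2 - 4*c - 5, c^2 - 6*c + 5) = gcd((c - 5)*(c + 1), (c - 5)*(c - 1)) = c - 5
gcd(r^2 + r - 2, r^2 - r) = r - 1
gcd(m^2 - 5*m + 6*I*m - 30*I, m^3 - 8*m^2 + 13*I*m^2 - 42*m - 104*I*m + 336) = m + 6*I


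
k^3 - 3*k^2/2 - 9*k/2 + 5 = (k - 5/2)*(k - 1)*(k + 2)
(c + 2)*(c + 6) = c^2 + 8*c + 12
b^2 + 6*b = b*(b + 6)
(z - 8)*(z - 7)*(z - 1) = z^3 - 16*z^2 + 71*z - 56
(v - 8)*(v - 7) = v^2 - 15*v + 56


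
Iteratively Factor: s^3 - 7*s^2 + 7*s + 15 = (s + 1)*(s^2 - 8*s + 15) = (s - 5)*(s + 1)*(s - 3)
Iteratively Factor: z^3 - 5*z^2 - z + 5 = (z + 1)*(z^2 - 6*z + 5) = (z - 1)*(z + 1)*(z - 5)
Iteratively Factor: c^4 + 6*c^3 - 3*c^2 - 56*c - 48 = (c - 3)*(c^3 + 9*c^2 + 24*c + 16) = (c - 3)*(c + 4)*(c^2 + 5*c + 4) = (c - 3)*(c + 4)^2*(c + 1)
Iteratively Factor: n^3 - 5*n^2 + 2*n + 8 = (n - 4)*(n^2 - n - 2) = (n - 4)*(n - 2)*(n + 1)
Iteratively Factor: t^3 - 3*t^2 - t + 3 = (t - 3)*(t^2 - 1) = (t - 3)*(t - 1)*(t + 1)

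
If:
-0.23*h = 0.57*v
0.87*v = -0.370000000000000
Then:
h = 1.05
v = -0.43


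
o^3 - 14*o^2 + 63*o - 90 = (o - 6)*(o - 5)*(o - 3)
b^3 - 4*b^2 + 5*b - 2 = (b - 2)*(b - 1)^2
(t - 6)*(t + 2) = t^2 - 4*t - 12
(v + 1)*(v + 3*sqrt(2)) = v^2 + v + 3*sqrt(2)*v + 3*sqrt(2)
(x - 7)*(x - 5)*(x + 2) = x^3 - 10*x^2 + 11*x + 70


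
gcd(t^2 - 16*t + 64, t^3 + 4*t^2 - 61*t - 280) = t - 8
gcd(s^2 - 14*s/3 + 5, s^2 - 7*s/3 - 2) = s - 3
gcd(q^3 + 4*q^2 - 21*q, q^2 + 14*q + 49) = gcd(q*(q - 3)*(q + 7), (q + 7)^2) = q + 7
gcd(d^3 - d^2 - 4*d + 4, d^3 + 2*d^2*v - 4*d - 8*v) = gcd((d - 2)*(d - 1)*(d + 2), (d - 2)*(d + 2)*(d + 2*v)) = d^2 - 4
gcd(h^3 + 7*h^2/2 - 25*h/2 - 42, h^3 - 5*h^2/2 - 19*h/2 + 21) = h^2 - h/2 - 21/2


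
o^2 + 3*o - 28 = (o - 4)*(o + 7)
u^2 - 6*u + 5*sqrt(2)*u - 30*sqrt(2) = (u - 6)*(u + 5*sqrt(2))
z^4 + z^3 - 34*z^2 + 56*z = z*(z - 4)*(z - 2)*(z + 7)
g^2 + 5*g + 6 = (g + 2)*(g + 3)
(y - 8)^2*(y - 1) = y^3 - 17*y^2 + 80*y - 64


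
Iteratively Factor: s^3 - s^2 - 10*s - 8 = (s + 2)*(s^2 - 3*s - 4) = (s - 4)*(s + 2)*(s + 1)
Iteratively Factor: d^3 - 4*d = (d + 2)*(d^2 - 2*d) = d*(d + 2)*(d - 2)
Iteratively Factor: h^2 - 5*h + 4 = (h - 1)*(h - 4)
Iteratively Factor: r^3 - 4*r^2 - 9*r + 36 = (r - 4)*(r^2 - 9) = (r - 4)*(r + 3)*(r - 3)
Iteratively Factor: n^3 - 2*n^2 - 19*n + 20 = (n - 5)*(n^2 + 3*n - 4) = (n - 5)*(n + 4)*(n - 1)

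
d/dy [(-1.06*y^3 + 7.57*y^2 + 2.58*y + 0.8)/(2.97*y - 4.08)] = (-6.2964*y^3 + 35.4573*y^2 - 61.7712*y - 12.9024)/(8.8209*y^2 - 24.2352*y + 16.6464)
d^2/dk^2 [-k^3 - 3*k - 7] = -6*k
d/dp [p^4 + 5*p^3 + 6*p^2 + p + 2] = 4*p^3 + 15*p^2 + 12*p + 1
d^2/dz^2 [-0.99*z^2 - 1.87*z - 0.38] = -1.98000000000000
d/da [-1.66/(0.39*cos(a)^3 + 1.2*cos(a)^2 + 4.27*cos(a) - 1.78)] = (1.9422*sin(a)^2 - 3.984*cos(a) - 9.0304)*sin(a)/(0.39*cos(a)^3 + 1.2*cos(a)^2 + 4.27*cos(a) - 1.78)^2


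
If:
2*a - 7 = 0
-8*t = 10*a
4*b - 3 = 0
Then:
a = 7/2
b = 3/4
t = -35/8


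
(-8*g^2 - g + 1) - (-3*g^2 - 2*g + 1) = -5*g^2 + g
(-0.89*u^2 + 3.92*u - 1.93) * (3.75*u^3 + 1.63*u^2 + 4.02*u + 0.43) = -3.3375*u^5 + 13.2493*u^4 - 4.4257*u^3 + 12.2298*u^2 - 6.073*u - 0.8299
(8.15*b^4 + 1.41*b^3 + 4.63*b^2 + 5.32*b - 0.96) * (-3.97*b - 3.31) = -32.3555*b^5 - 32.5742*b^4 - 23.0482*b^3 - 36.4457*b^2 - 13.798*b + 3.1776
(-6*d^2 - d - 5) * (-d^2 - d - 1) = 6*d^4 + 7*d^3 + 12*d^2 + 6*d + 5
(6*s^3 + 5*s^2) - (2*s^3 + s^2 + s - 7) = 4*s^3 + 4*s^2 - s + 7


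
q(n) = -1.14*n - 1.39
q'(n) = -1.14000000000000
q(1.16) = -2.71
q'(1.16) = -1.14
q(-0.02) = -1.37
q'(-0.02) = -1.14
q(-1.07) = -0.17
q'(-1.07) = -1.14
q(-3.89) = 3.04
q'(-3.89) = -1.14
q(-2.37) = 1.31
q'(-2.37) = -1.14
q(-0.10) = -1.28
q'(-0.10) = -1.14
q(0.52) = -1.98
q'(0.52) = -1.14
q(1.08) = -2.62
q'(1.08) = -1.14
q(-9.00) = 8.87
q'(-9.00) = -1.14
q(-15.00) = 15.71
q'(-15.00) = -1.14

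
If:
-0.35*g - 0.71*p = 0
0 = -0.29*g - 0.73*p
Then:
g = 0.00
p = 0.00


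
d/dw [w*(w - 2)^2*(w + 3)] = 4*w^3 - 3*w^2 - 16*w + 12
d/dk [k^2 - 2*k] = 2*k - 2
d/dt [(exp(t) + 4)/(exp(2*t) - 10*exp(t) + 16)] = (-2*(exp(t) - 5)*(exp(t) + 4) + exp(2*t) - 10*exp(t) + 16)*exp(t)/(exp(2*t) - 10*exp(t) + 16)^2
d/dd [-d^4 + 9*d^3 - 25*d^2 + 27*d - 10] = -4*d^3 + 27*d^2 - 50*d + 27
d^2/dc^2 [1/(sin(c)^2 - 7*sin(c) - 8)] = (-4*sin(c)^3 + 25*sin(c)^2 - 100*sin(c) + 114)/((sin(c) - 8)^3*(sin(c) + 1)^2)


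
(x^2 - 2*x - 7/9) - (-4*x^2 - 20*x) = 5*x^2 + 18*x - 7/9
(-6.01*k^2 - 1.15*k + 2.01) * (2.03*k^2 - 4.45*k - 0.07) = -12.2003*k^4 + 24.41*k^3 + 9.6185*k^2 - 8.864*k - 0.1407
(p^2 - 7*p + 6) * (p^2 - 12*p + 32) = p^4 - 19*p^3 + 122*p^2 - 296*p + 192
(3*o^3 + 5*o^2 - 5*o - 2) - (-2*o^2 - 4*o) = 3*o^3 + 7*o^2 - o - 2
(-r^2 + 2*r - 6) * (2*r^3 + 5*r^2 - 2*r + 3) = -2*r^5 - r^4 - 37*r^2 + 18*r - 18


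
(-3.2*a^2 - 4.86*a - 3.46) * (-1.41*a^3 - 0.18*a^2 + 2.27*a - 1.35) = 4.512*a^5 + 7.4286*a^4 - 1.5106*a^3 - 6.0894*a^2 - 1.2932*a + 4.671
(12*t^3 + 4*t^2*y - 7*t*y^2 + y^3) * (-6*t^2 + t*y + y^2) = -72*t^5 - 12*t^4*y + 58*t^3*y^2 - 9*t^2*y^3 - 6*t*y^4 + y^5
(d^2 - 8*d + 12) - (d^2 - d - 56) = 68 - 7*d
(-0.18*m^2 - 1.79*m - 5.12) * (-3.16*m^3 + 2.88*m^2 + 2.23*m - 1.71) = 0.5688*m^5 + 5.138*m^4 + 10.6226*m^3 - 18.4295*m^2 - 8.3567*m + 8.7552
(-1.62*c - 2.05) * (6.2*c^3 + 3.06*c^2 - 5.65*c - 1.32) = -10.044*c^4 - 17.6672*c^3 + 2.88*c^2 + 13.7209*c + 2.706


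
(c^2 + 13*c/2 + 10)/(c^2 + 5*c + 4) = (c + 5/2)/(c + 1)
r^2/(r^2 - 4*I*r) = r/(r - 4*I)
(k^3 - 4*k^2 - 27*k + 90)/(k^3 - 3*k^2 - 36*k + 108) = (k + 5)/(k + 6)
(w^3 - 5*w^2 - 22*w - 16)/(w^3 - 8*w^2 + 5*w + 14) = (w^2 - 6*w - 16)/(w^2 - 9*w + 14)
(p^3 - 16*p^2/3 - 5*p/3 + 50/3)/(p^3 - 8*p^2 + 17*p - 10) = (p + 5/3)/(p - 1)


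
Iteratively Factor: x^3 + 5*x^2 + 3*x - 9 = (x + 3)*(x^2 + 2*x - 3) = (x + 3)^2*(x - 1)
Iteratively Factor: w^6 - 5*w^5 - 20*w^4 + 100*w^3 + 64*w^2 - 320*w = (w + 4)*(w^5 - 9*w^4 + 16*w^3 + 36*w^2 - 80*w) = (w - 4)*(w + 4)*(w^4 - 5*w^3 - 4*w^2 + 20*w) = (w - 4)*(w + 2)*(w + 4)*(w^3 - 7*w^2 + 10*w) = w*(w - 4)*(w + 2)*(w + 4)*(w^2 - 7*w + 10) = w*(w - 4)*(w - 2)*(w + 2)*(w + 4)*(w - 5)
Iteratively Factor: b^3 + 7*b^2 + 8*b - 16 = (b - 1)*(b^2 + 8*b + 16) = (b - 1)*(b + 4)*(b + 4)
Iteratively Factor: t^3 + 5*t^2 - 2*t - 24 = (t + 4)*(t^2 + t - 6) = (t + 3)*(t + 4)*(t - 2)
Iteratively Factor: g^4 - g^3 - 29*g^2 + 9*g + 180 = (g + 4)*(g^3 - 5*g^2 - 9*g + 45) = (g + 3)*(g + 4)*(g^2 - 8*g + 15) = (g - 3)*(g + 3)*(g + 4)*(g - 5)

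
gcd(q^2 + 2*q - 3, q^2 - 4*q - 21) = q + 3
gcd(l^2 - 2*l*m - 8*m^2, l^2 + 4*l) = 1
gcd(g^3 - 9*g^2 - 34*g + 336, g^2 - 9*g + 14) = g - 7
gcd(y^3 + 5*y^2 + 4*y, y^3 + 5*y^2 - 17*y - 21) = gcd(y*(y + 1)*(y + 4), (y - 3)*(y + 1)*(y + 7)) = y + 1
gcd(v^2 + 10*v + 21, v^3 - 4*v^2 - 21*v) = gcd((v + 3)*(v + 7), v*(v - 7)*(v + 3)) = v + 3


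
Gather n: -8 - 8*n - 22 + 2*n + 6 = -6*n - 24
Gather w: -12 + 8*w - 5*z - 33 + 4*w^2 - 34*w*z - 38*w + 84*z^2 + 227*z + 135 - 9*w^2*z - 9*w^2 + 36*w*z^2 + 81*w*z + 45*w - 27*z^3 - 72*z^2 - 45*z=w^2*(-9*z - 5) + w*(36*z^2 + 47*z + 15) - 27*z^3 + 12*z^2 + 177*z + 90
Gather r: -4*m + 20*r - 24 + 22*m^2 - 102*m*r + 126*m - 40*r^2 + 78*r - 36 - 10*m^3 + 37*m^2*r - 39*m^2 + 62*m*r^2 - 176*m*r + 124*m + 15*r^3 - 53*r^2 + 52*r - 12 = -10*m^3 - 17*m^2 + 246*m + 15*r^3 + r^2*(62*m - 93) + r*(37*m^2 - 278*m + 150) - 72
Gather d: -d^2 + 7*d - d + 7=-d^2 + 6*d + 7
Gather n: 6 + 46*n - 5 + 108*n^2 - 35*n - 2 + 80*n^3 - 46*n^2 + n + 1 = 80*n^3 + 62*n^2 + 12*n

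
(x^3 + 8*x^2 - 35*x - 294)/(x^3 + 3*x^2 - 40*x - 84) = (x + 7)/(x + 2)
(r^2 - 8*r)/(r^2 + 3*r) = (r - 8)/(r + 3)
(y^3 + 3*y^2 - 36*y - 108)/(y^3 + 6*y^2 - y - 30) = (y^2 - 36)/(y^2 + 3*y - 10)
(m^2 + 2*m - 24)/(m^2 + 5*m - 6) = (m - 4)/(m - 1)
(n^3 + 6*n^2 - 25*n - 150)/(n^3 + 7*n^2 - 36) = (n^2 - 25)/(n^2 + n - 6)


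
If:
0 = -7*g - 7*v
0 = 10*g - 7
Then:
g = 7/10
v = -7/10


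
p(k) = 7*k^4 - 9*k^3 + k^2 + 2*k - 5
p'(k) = 28*k^3 - 27*k^2 + 2*k + 2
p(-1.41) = 47.06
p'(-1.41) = -132.99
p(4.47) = 2014.74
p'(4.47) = 1972.27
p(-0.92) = 6.03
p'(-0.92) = -44.50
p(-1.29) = 32.79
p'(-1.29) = -105.62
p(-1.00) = 10.00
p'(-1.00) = -55.00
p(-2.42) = 363.65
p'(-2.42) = -557.79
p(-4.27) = 3032.45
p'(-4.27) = -2678.75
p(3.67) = 840.81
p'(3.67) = 1029.74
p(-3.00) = 808.00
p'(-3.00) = -1003.00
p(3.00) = 334.00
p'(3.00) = 521.00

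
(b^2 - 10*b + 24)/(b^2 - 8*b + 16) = (b - 6)/(b - 4)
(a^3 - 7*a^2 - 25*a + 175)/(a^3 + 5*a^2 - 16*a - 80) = (a^2 - 12*a + 35)/(a^2 - 16)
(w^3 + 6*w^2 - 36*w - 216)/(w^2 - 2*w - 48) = (w^2 - 36)/(w - 8)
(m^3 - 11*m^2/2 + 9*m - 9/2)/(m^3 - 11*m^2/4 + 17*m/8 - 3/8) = 4*(m - 3)/(4*m - 1)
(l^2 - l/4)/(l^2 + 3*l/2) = (4*l - 1)/(2*(2*l + 3))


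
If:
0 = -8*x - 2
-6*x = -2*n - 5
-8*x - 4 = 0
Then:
No Solution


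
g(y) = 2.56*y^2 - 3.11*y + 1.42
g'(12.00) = 58.33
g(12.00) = 332.74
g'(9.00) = 42.97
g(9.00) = 180.79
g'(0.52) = -0.45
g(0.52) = 0.50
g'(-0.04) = -3.31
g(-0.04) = 1.55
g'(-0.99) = -8.18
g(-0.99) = 7.01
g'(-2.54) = -16.11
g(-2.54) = 25.84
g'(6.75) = 31.45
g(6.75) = 97.07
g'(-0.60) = -6.18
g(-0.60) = 4.21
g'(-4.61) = -26.71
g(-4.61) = 70.16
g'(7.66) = 36.11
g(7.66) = 127.81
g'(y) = 5.12*y - 3.11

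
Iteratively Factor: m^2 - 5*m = (m)*(m - 5)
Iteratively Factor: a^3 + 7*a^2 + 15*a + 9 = (a + 1)*(a^2 + 6*a + 9) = (a + 1)*(a + 3)*(a + 3)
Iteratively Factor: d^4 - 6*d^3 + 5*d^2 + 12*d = (d + 1)*(d^3 - 7*d^2 + 12*d) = (d - 3)*(d + 1)*(d^2 - 4*d) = d*(d - 3)*(d + 1)*(d - 4)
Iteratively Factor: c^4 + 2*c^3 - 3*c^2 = (c - 1)*(c^3 + 3*c^2) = c*(c - 1)*(c^2 + 3*c) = c^2*(c - 1)*(c + 3)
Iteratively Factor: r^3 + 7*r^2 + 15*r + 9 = (r + 1)*(r^2 + 6*r + 9) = (r + 1)*(r + 3)*(r + 3)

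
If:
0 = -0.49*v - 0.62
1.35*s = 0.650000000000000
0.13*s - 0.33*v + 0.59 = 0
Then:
No Solution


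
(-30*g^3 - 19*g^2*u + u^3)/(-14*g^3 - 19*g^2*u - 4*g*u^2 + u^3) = (-15*g^2 - 2*g*u + u^2)/(-7*g^2 - 6*g*u + u^2)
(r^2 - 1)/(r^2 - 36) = (r^2 - 1)/(r^2 - 36)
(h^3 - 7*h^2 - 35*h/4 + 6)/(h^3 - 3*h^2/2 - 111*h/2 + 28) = (h + 3/2)/(h + 7)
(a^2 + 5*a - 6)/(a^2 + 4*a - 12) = (a - 1)/(a - 2)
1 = 1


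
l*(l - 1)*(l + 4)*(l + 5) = l^4 + 8*l^3 + 11*l^2 - 20*l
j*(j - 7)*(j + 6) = j^3 - j^2 - 42*j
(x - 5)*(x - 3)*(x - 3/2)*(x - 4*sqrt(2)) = x^4 - 19*x^3/2 - 4*sqrt(2)*x^3 + 27*x^2 + 38*sqrt(2)*x^2 - 108*sqrt(2)*x - 45*x/2 + 90*sqrt(2)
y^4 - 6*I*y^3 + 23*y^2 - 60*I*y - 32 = (y - 8*I)*(y - I)^2*(y + 4*I)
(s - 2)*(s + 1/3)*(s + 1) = s^3 - 2*s^2/3 - 7*s/3 - 2/3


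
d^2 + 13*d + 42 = (d + 6)*(d + 7)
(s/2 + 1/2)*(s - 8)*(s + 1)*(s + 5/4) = s^4/2 - 19*s^3/8 - 45*s^2/4 - 107*s/8 - 5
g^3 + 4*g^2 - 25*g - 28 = (g - 4)*(g + 1)*(g + 7)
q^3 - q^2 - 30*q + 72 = (q - 4)*(q - 3)*(q + 6)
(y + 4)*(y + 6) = y^2 + 10*y + 24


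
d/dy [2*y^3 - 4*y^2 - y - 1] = 6*y^2 - 8*y - 1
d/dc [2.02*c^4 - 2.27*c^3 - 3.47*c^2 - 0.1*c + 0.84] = 8.08*c^3 - 6.81*c^2 - 6.94*c - 0.1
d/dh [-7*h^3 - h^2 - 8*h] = -21*h^2 - 2*h - 8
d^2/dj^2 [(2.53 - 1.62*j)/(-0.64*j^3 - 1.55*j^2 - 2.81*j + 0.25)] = (3.981312*j^5 - 2.793216*j^4 - 38.198876*j^3 - 60.659262*j^2 - 64.77879*j - 39.638916)/(0.262144*j^9 + 1.90464*j^8 + 8.065728*j^7 + 20.141795*j^6 + 33.925587*j^5 + 32.21739*j^4 + 15.774791*j^3 - 5.63145*j^2 + 0.526875*j - 0.015625)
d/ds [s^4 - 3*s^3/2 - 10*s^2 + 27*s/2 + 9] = 4*s^3 - 9*s^2/2 - 20*s + 27/2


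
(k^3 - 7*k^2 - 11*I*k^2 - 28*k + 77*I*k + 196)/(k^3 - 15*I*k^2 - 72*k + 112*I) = (k - 7)/(k - 4*I)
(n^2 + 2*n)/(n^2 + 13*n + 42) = n*(n + 2)/(n^2 + 13*n + 42)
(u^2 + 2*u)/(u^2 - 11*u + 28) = u*(u + 2)/(u^2 - 11*u + 28)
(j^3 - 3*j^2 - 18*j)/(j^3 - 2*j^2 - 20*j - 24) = j*(j + 3)/(j^2 + 4*j + 4)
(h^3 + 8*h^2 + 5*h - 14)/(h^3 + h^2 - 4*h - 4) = (h^2 + 6*h - 7)/(h^2 - h - 2)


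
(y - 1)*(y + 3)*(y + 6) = y^3 + 8*y^2 + 9*y - 18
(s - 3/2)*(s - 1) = s^2 - 5*s/2 + 3/2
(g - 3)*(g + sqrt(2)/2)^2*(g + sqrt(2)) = g^4 - 3*g^3 + 2*sqrt(2)*g^3 - 6*sqrt(2)*g^2 + 5*g^2/2 - 15*g/2 + sqrt(2)*g/2 - 3*sqrt(2)/2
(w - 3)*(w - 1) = w^2 - 4*w + 3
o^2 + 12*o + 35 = (o + 5)*(o + 7)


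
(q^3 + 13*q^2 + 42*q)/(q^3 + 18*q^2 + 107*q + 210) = q/(q + 5)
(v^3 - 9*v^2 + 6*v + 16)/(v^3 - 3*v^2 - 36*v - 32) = (v - 2)/(v + 4)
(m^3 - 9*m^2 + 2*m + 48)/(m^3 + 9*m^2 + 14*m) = (m^2 - 11*m + 24)/(m*(m + 7))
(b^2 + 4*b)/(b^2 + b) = (b + 4)/(b + 1)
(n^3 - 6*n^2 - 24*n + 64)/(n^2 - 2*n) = n - 4 - 32/n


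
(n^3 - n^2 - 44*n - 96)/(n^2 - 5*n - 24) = n + 4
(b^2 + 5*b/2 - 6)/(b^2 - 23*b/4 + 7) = 2*(2*b^2 + 5*b - 12)/(4*b^2 - 23*b + 28)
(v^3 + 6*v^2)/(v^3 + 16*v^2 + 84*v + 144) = v^2/(v^2 + 10*v + 24)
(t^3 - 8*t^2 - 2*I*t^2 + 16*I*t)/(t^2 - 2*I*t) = t - 8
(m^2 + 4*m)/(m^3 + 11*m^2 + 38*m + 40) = m/(m^2 + 7*m + 10)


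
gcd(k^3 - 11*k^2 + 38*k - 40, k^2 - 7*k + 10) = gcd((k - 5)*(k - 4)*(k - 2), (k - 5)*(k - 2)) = k^2 - 7*k + 10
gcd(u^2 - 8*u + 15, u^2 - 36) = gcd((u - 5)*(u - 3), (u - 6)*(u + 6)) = 1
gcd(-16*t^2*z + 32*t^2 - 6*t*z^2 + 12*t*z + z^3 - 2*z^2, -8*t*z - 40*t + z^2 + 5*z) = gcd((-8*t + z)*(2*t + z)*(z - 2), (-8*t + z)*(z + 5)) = -8*t + z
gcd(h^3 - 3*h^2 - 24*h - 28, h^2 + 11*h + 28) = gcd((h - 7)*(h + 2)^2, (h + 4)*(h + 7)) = 1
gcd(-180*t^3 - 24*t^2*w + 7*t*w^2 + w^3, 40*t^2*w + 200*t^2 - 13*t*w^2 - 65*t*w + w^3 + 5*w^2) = 5*t - w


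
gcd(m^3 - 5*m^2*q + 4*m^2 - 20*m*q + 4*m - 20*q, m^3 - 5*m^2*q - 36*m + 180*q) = -m + 5*q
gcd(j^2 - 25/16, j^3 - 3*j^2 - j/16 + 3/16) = 1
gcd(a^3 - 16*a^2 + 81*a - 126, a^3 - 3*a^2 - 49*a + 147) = a^2 - 10*a + 21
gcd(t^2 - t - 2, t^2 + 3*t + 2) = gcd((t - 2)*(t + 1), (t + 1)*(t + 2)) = t + 1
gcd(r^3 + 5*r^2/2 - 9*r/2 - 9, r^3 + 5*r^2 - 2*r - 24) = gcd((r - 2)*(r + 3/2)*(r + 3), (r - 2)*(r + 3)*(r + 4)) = r^2 + r - 6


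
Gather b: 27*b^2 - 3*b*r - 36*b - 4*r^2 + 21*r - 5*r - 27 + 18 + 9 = 27*b^2 + b*(-3*r - 36) - 4*r^2 + 16*r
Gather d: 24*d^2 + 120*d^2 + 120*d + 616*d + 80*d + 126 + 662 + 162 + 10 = 144*d^2 + 816*d + 960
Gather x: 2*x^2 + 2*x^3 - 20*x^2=2*x^3 - 18*x^2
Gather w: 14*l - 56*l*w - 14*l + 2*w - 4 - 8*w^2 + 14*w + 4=-8*w^2 + w*(16 - 56*l)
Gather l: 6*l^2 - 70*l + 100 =6*l^2 - 70*l + 100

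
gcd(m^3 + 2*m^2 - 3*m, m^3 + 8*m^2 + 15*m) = m^2 + 3*m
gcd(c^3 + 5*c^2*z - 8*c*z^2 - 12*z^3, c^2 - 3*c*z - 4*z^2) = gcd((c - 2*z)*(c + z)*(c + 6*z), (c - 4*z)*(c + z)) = c + z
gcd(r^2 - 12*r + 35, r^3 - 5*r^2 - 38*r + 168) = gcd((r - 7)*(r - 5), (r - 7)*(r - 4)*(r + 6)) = r - 7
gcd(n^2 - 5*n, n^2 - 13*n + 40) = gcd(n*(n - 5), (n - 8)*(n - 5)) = n - 5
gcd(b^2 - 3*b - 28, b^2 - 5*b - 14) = b - 7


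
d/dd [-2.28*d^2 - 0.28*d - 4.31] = -4.56*d - 0.28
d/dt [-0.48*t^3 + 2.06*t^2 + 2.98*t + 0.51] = -1.44*t^2 + 4.12*t + 2.98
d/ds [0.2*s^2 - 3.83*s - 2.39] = 0.4*s - 3.83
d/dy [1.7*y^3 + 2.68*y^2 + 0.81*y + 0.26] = 5.1*y^2 + 5.36*y + 0.81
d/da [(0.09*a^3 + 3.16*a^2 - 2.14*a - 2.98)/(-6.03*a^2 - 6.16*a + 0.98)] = (-0.5427*a^4 - 1.1088*a^3 - 32.1052*a^2 - 29.7452*a - 20.454)/(36.3609*a^4 + 74.2896*a^3 + 26.1268*a^2 - 12.0736*a + 0.9604)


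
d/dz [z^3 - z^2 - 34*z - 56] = 3*z^2 - 2*z - 34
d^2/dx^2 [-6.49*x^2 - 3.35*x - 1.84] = -12.9800000000000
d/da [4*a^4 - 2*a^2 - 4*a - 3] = 16*a^3 - 4*a - 4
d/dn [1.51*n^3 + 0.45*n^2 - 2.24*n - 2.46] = 4.53*n^2 + 0.9*n - 2.24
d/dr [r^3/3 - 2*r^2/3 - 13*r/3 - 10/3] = r^2 - 4*r/3 - 13/3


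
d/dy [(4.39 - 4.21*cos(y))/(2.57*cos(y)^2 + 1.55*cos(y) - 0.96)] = (-10.8197*cos(y)^2 + 22.5646*cos(y) + 2.7629)*sin(y)/(6.6049*cos(y)^4 + 7.967*cos(y)^3 - 2.5319*cos(y)^2 - 2.976*cos(y) + 0.9216)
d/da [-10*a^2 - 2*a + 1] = -20*a - 2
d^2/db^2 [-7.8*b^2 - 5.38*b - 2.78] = -15.6000000000000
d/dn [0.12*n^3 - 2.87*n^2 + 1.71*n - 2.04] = 0.36*n^2 - 5.74*n + 1.71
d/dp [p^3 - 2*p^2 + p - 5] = 3*p^2 - 4*p + 1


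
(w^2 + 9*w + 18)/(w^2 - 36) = (w + 3)/(w - 6)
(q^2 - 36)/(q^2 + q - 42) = (q + 6)/(q + 7)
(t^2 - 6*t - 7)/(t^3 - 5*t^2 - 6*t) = (t - 7)/(t*(t - 6))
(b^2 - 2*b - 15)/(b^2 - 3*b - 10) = (b + 3)/(b + 2)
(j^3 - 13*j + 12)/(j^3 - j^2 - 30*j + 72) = (j^2 + 3*j - 4)/(j^2 + 2*j - 24)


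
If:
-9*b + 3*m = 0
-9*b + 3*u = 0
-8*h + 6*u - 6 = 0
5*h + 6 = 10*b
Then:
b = -9/5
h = -24/5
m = -27/5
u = -27/5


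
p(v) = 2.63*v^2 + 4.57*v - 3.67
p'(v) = 5.26*v + 4.57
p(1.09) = 4.44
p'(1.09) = 10.30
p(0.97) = 3.24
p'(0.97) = 9.67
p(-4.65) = 31.95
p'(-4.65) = -19.89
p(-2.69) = 3.07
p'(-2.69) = -9.58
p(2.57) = 25.45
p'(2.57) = 18.09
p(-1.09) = -5.53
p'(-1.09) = -1.16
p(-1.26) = -5.25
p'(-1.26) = -2.06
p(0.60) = 0.02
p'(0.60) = 7.73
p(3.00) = 33.71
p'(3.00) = 20.35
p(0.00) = -3.67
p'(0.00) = 4.57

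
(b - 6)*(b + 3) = b^2 - 3*b - 18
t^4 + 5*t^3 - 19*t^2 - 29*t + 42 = (t - 3)*(t - 1)*(t + 2)*(t + 7)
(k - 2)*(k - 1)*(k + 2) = k^3 - k^2 - 4*k + 4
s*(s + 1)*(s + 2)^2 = s^4 + 5*s^3 + 8*s^2 + 4*s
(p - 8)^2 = p^2 - 16*p + 64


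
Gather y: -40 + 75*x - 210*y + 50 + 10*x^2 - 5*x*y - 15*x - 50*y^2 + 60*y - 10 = 10*x^2 + 60*x - 50*y^2 + y*(-5*x - 150)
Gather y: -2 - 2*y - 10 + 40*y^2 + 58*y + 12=40*y^2 + 56*y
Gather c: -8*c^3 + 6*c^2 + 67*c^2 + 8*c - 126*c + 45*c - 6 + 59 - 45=-8*c^3 + 73*c^2 - 73*c + 8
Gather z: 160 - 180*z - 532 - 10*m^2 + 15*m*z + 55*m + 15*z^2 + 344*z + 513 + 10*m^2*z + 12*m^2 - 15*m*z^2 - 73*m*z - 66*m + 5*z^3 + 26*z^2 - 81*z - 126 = 2*m^2 - 11*m + 5*z^3 + z^2*(41 - 15*m) + z*(10*m^2 - 58*m + 83) + 15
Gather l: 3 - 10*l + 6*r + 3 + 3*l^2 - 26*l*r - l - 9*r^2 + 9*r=3*l^2 + l*(-26*r - 11) - 9*r^2 + 15*r + 6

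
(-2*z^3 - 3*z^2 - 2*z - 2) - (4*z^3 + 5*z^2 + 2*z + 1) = -6*z^3 - 8*z^2 - 4*z - 3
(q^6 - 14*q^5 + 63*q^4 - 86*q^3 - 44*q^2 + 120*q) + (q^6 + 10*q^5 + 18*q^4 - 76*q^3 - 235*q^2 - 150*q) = 2*q^6 - 4*q^5 + 81*q^4 - 162*q^3 - 279*q^2 - 30*q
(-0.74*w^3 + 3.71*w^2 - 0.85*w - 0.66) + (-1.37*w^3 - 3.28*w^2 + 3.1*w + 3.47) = -2.11*w^3 + 0.43*w^2 + 2.25*w + 2.81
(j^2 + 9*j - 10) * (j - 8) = j^3 + j^2 - 82*j + 80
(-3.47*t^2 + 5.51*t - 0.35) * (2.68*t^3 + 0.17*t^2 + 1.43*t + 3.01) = -9.2996*t^5 + 14.1769*t^4 - 4.9634*t^3 - 2.6249*t^2 + 16.0846*t - 1.0535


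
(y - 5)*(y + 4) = y^2 - y - 20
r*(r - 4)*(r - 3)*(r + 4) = r^4 - 3*r^3 - 16*r^2 + 48*r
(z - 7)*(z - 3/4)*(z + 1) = z^3 - 27*z^2/4 - 5*z/2 + 21/4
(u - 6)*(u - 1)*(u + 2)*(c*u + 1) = c*u^4 - 5*c*u^3 - 8*c*u^2 + 12*c*u + u^3 - 5*u^2 - 8*u + 12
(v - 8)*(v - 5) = v^2 - 13*v + 40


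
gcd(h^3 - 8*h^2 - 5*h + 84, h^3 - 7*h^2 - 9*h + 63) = h^2 - 4*h - 21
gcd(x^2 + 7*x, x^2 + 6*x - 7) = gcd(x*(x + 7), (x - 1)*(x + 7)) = x + 7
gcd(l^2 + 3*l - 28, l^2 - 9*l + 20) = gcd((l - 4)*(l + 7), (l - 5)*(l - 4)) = l - 4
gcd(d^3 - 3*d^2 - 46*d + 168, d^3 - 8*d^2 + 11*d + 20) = d - 4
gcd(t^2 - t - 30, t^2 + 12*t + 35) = t + 5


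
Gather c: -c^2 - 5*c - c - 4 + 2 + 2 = -c^2 - 6*c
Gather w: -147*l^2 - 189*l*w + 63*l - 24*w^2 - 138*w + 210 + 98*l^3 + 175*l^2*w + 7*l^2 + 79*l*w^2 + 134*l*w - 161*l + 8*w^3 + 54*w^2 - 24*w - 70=98*l^3 - 140*l^2 - 98*l + 8*w^3 + w^2*(79*l + 30) + w*(175*l^2 - 55*l - 162) + 140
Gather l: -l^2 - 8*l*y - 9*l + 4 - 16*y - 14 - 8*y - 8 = -l^2 + l*(-8*y - 9) - 24*y - 18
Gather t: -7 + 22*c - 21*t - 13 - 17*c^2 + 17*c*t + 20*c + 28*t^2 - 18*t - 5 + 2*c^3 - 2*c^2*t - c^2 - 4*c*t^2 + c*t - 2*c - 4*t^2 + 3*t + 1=2*c^3 - 18*c^2 + 40*c + t^2*(24 - 4*c) + t*(-2*c^2 + 18*c - 36) - 24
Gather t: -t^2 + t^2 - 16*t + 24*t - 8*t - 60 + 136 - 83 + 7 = 0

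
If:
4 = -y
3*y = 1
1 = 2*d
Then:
No Solution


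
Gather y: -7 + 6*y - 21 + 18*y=24*y - 28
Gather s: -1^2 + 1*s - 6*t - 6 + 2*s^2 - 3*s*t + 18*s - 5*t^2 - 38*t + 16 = 2*s^2 + s*(19 - 3*t) - 5*t^2 - 44*t + 9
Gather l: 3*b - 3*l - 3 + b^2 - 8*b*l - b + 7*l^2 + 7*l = b^2 + 2*b + 7*l^2 + l*(4 - 8*b) - 3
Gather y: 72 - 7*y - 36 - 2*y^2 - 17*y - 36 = -2*y^2 - 24*y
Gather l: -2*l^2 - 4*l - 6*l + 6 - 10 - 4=-2*l^2 - 10*l - 8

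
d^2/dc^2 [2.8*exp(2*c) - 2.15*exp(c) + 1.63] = (11.2*exp(c) - 2.15)*exp(c)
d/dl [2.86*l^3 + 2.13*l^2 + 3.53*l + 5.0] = 8.58*l^2 + 4.26*l + 3.53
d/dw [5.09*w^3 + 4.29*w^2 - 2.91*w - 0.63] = 15.27*w^2 + 8.58*w - 2.91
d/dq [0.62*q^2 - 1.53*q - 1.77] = 1.24*q - 1.53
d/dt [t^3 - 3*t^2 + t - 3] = 3*t^2 - 6*t + 1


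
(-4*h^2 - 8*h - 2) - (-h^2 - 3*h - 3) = -3*h^2 - 5*h + 1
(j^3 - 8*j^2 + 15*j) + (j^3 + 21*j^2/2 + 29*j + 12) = 2*j^3 + 5*j^2/2 + 44*j + 12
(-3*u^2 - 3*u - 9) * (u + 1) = -3*u^3 - 6*u^2 - 12*u - 9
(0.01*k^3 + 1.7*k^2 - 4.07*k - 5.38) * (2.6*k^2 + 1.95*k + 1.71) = 0.026*k^5 + 4.4395*k^4 - 7.2499*k^3 - 19.0175*k^2 - 17.4507*k - 9.1998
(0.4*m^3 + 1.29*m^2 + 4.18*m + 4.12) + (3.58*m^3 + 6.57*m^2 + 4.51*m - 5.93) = 3.98*m^3 + 7.86*m^2 + 8.69*m - 1.81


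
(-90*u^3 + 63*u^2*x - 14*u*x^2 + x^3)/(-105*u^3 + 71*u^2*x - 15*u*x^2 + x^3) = (-6*u + x)/(-7*u + x)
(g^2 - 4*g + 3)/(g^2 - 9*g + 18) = (g - 1)/(g - 6)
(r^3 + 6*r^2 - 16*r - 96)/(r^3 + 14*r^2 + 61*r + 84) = (r^2 + 2*r - 24)/(r^2 + 10*r + 21)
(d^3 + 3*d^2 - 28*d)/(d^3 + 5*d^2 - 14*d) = (d - 4)/(d - 2)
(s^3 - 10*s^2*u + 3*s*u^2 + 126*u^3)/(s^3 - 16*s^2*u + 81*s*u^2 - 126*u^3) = (s + 3*u)/(s - 3*u)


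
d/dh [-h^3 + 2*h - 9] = 2 - 3*h^2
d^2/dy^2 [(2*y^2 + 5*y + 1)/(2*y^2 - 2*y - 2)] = (7*y^3 + 9*y^2 + 12*y - 1)/(y^6 - 3*y^5 + 5*y^3 - 3*y - 1)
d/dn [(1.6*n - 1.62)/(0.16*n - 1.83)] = (4.883904 - 0.427008*n)/(0.16*n - 1.83)^3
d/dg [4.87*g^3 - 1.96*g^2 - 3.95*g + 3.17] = 14.61*g^2 - 3.92*g - 3.95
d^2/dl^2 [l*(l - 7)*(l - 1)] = 6*l - 16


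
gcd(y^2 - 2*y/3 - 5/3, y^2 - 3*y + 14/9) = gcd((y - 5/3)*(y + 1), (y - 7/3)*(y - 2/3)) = 1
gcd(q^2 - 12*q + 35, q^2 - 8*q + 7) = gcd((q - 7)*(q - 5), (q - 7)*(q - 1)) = q - 7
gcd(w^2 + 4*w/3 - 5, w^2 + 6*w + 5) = 1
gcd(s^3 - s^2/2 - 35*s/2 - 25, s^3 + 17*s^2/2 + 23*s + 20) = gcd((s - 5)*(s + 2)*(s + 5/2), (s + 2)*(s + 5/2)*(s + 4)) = s^2 + 9*s/2 + 5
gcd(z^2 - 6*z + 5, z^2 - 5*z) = z - 5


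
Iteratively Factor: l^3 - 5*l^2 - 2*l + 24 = (l + 2)*(l^2 - 7*l + 12) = (l - 4)*(l + 2)*(l - 3)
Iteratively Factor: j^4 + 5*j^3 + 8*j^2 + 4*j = (j + 1)*(j^3 + 4*j^2 + 4*j) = (j + 1)*(j + 2)*(j^2 + 2*j) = (j + 1)*(j + 2)^2*(j)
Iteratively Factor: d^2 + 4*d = (d + 4)*(d)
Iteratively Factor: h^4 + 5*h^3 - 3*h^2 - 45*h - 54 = (h + 2)*(h^3 + 3*h^2 - 9*h - 27) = (h + 2)*(h + 3)*(h^2 - 9) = (h - 3)*(h + 2)*(h + 3)*(h + 3)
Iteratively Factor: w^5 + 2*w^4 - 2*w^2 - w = (w - 1)*(w^4 + 3*w^3 + 3*w^2 + w) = (w - 1)*(w + 1)*(w^3 + 2*w^2 + w) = (w - 1)*(w + 1)^2*(w^2 + w) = (w - 1)*(w + 1)^3*(w)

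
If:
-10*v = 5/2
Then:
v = -1/4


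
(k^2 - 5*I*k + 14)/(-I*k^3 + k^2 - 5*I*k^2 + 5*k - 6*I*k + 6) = (I*k^2 + 5*k + 14*I)/(k^3 + k^2*(5 + I) + k*(6 + 5*I) + 6*I)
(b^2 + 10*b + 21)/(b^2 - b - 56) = (b + 3)/(b - 8)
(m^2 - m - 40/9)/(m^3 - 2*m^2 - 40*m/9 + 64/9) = (3*m + 5)/(3*m^2 + 2*m - 8)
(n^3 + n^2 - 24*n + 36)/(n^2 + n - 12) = (n^2 + 4*n - 12)/(n + 4)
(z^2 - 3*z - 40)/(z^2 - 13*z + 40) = (z + 5)/(z - 5)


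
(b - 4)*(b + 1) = b^2 - 3*b - 4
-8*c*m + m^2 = m*(-8*c + m)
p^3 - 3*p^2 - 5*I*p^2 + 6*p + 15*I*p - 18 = (p - 3)*(p - 6*I)*(p + I)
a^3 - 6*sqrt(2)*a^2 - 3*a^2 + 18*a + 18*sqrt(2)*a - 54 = (a - 3)*(a - 3*sqrt(2))^2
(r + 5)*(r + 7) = r^2 + 12*r + 35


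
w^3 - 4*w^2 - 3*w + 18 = (w - 3)^2*(w + 2)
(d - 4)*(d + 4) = d^2 - 16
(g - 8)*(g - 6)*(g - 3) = g^3 - 17*g^2 + 90*g - 144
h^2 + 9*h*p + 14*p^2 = (h + 2*p)*(h + 7*p)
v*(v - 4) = v^2 - 4*v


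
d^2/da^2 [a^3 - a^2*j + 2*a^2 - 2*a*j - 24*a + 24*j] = 6*a - 2*j + 4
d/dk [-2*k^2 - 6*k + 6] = -4*k - 6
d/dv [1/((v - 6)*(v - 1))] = (7 - 2*v)/(v^4 - 14*v^3 + 61*v^2 - 84*v + 36)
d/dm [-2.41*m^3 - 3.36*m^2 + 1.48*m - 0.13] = -7.23*m^2 - 6.72*m + 1.48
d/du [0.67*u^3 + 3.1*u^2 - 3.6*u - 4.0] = 2.01*u^2 + 6.2*u - 3.6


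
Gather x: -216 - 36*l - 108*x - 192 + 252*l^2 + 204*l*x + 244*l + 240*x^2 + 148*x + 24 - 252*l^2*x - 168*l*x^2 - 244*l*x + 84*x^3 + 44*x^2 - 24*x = 252*l^2 + 208*l + 84*x^3 + x^2*(284 - 168*l) + x*(-252*l^2 - 40*l + 16) - 384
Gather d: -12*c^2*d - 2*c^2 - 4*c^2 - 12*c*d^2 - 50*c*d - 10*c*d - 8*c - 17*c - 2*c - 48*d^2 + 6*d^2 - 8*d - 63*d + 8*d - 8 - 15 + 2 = -6*c^2 - 27*c + d^2*(-12*c - 42) + d*(-12*c^2 - 60*c - 63) - 21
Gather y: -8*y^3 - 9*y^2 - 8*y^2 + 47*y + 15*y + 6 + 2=-8*y^3 - 17*y^2 + 62*y + 8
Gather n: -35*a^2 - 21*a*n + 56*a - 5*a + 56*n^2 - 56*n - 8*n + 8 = -35*a^2 + 51*a + 56*n^2 + n*(-21*a - 64) + 8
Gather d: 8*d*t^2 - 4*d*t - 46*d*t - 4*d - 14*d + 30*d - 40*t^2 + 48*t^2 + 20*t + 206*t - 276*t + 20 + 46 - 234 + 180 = d*(8*t^2 - 50*t + 12) + 8*t^2 - 50*t + 12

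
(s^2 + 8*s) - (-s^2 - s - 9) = 2*s^2 + 9*s + 9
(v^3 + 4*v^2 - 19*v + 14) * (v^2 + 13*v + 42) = v^5 + 17*v^4 + 75*v^3 - 65*v^2 - 616*v + 588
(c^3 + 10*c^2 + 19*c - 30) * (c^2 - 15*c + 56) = c^5 - 5*c^4 - 75*c^3 + 245*c^2 + 1514*c - 1680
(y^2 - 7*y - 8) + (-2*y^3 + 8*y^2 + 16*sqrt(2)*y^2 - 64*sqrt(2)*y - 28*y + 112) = -2*y^3 + 9*y^2 + 16*sqrt(2)*y^2 - 64*sqrt(2)*y - 35*y + 104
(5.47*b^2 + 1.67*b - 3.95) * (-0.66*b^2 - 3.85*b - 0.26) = -3.6102*b^4 - 22.1617*b^3 - 5.2447*b^2 + 14.7733*b + 1.027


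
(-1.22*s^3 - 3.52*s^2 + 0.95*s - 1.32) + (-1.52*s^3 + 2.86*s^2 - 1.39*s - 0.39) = -2.74*s^3 - 0.66*s^2 - 0.44*s - 1.71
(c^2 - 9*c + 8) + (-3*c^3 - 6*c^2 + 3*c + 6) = -3*c^3 - 5*c^2 - 6*c + 14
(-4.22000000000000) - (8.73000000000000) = -12.9500000000000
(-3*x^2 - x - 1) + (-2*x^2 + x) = -5*x^2 - 1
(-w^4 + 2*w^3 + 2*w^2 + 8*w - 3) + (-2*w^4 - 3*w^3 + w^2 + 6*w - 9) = -3*w^4 - w^3 + 3*w^2 + 14*w - 12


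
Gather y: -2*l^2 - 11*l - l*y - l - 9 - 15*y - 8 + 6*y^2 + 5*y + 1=-2*l^2 - 12*l + 6*y^2 + y*(-l - 10) - 16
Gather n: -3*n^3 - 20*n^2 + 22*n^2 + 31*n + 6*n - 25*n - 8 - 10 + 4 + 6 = -3*n^3 + 2*n^2 + 12*n - 8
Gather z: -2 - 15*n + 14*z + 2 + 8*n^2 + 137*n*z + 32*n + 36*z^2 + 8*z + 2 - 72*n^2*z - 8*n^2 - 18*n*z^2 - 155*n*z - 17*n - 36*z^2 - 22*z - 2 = -18*n*z^2 + z*(-72*n^2 - 18*n)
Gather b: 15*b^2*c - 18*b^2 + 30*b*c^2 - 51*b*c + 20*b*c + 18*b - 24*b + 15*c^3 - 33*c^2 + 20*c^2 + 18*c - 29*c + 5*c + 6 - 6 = b^2*(15*c - 18) + b*(30*c^2 - 31*c - 6) + 15*c^3 - 13*c^2 - 6*c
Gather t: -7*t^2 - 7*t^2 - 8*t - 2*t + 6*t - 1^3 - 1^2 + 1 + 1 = -14*t^2 - 4*t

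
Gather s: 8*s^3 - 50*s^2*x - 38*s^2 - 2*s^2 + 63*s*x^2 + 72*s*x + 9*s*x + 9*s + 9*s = 8*s^3 + s^2*(-50*x - 40) + s*(63*x^2 + 81*x + 18)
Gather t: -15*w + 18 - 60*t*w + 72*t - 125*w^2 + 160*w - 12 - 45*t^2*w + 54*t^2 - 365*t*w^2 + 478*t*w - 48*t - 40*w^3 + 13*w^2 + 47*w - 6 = t^2*(54 - 45*w) + t*(-365*w^2 + 418*w + 24) - 40*w^3 - 112*w^2 + 192*w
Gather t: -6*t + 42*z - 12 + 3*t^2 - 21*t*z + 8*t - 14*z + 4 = 3*t^2 + t*(2 - 21*z) + 28*z - 8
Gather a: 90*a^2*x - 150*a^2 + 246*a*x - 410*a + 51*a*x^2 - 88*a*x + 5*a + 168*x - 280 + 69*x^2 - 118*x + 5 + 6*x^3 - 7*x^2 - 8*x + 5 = a^2*(90*x - 150) + a*(51*x^2 + 158*x - 405) + 6*x^3 + 62*x^2 + 42*x - 270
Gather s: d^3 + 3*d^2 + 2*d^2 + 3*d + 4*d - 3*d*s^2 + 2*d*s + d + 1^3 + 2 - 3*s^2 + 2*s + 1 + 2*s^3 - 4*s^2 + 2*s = d^3 + 5*d^2 + 8*d + 2*s^3 + s^2*(-3*d - 7) + s*(2*d + 4) + 4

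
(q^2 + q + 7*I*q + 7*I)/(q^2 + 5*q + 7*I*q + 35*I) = (q + 1)/(q + 5)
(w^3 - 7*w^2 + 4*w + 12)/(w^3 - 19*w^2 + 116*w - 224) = (w^3 - 7*w^2 + 4*w + 12)/(w^3 - 19*w^2 + 116*w - 224)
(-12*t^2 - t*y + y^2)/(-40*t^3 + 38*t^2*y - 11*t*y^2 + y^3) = (3*t + y)/(10*t^2 - 7*t*y + y^2)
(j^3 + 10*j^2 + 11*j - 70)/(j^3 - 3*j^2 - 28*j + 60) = (j + 7)/(j - 6)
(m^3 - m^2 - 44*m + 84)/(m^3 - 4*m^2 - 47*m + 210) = (m - 2)/(m - 5)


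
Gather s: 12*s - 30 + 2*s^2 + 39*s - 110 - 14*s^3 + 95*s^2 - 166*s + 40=-14*s^3 + 97*s^2 - 115*s - 100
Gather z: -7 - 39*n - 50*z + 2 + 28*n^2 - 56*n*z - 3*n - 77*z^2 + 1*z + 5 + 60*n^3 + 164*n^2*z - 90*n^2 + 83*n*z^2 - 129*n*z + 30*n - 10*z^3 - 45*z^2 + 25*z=60*n^3 - 62*n^2 - 12*n - 10*z^3 + z^2*(83*n - 122) + z*(164*n^2 - 185*n - 24)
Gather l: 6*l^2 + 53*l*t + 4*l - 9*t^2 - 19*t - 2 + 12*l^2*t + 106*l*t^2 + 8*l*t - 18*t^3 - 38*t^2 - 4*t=l^2*(12*t + 6) + l*(106*t^2 + 61*t + 4) - 18*t^3 - 47*t^2 - 23*t - 2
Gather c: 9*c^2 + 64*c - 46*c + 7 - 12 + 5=9*c^2 + 18*c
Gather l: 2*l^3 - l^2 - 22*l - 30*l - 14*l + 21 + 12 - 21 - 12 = 2*l^3 - l^2 - 66*l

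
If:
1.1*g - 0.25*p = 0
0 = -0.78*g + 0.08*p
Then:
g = 0.00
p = 0.00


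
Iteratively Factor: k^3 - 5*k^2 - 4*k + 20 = (k - 2)*(k^2 - 3*k - 10) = (k - 5)*(k - 2)*(k + 2)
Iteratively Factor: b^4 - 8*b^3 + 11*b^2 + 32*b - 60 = (b - 3)*(b^3 - 5*b^2 - 4*b + 20) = (b - 3)*(b + 2)*(b^2 - 7*b + 10) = (b - 3)*(b - 2)*(b + 2)*(b - 5)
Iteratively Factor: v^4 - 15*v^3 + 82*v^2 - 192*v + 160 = (v - 5)*(v^3 - 10*v^2 + 32*v - 32) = (v - 5)*(v - 4)*(v^2 - 6*v + 8) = (v - 5)*(v - 4)^2*(v - 2)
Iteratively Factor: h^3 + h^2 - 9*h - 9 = (h - 3)*(h^2 + 4*h + 3) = (h - 3)*(h + 1)*(h + 3)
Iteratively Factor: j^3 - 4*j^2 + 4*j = (j - 2)*(j^2 - 2*j) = j*(j - 2)*(j - 2)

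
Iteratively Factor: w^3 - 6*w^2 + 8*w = (w)*(w^2 - 6*w + 8) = w*(w - 2)*(w - 4)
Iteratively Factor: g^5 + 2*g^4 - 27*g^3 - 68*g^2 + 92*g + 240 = (g + 4)*(g^4 - 2*g^3 - 19*g^2 + 8*g + 60) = (g + 3)*(g + 4)*(g^3 - 5*g^2 - 4*g + 20) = (g - 2)*(g + 3)*(g + 4)*(g^2 - 3*g - 10) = (g - 2)*(g + 2)*(g + 3)*(g + 4)*(g - 5)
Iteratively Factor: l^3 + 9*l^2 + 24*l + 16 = (l + 4)*(l^2 + 5*l + 4) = (l + 4)^2*(l + 1)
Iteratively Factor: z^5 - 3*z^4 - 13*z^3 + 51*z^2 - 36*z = (z - 3)*(z^4 - 13*z^2 + 12*z) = (z - 3)^2*(z^3 + 3*z^2 - 4*z) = (z - 3)^2*(z - 1)*(z^2 + 4*z) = z*(z - 3)^2*(z - 1)*(z + 4)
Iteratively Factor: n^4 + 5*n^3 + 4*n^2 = (n)*(n^3 + 5*n^2 + 4*n) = n*(n + 1)*(n^2 + 4*n) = n^2*(n + 1)*(n + 4)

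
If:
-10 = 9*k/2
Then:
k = -20/9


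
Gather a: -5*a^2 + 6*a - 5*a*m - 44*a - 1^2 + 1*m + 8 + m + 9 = -5*a^2 + a*(-5*m - 38) + 2*m + 16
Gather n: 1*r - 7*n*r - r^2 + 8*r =-7*n*r - r^2 + 9*r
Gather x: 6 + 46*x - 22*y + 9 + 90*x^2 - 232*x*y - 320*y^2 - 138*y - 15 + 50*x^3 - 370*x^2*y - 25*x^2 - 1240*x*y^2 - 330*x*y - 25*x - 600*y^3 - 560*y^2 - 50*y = 50*x^3 + x^2*(65 - 370*y) + x*(-1240*y^2 - 562*y + 21) - 600*y^3 - 880*y^2 - 210*y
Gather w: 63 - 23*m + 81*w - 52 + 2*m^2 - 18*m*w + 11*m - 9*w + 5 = 2*m^2 - 12*m + w*(72 - 18*m) + 16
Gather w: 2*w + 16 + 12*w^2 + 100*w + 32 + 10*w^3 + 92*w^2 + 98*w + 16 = 10*w^3 + 104*w^2 + 200*w + 64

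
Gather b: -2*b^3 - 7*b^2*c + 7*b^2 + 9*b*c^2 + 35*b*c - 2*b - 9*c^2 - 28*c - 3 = -2*b^3 + b^2*(7 - 7*c) + b*(9*c^2 + 35*c - 2) - 9*c^2 - 28*c - 3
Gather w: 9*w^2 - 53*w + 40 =9*w^2 - 53*w + 40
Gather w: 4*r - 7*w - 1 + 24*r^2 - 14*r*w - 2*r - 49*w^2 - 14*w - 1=24*r^2 + 2*r - 49*w^2 + w*(-14*r - 21) - 2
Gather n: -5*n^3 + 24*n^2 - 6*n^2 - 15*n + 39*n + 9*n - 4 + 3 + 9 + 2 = -5*n^3 + 18*n^2 + 33*n + 10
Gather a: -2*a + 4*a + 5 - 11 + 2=2*a - 4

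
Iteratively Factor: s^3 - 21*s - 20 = (s + 4)*(s^2 - 4*s - 5) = (s - 5)*(s + 4)*(s + 1)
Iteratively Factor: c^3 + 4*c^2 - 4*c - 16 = (c + 2)*(c^2 + 2*c - 8) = (c - 2)*(c + 2)*(c + 4)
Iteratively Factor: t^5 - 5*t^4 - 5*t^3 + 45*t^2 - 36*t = (t - 4)*(t^4 - t^3 - 9*t^2 + 9*t) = (t - 4)*(t - 1)*(t^3 - 9*t) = (t - 4)*(t - 3)*(t - 1)*(t^2 + 3*t) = t*(t - 4)*(t - 3)*(t - 1)*(t + 3)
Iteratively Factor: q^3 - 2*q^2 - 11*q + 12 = (q - 1)*(q^2 - q - 12) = (q - 4)*(q - 1)*(q + 3)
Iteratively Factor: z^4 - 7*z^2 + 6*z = (z)*(z^3 - 7*z + 6) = z*(z - 1)*(z^2 + z - 6) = z*(z - 1)*(z + 3)*(z - 2)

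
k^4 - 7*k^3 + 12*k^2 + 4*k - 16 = (k - 4)*(k - 2)^2*(k + 1)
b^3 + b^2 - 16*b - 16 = (b - 4)*(b + 1)*(b + 4)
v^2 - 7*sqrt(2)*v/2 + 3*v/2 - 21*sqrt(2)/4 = (v + 3/2)*(v - 7*sqrt(2)/2)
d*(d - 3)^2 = d^3 - 6*d^2 + 9*d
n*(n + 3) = n^2 + 3*n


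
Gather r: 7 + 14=21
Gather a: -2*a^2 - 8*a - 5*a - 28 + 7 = -2*a^2 - 13*a - 21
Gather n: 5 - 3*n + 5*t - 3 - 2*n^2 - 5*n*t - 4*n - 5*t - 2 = -2*n^2 + n*(-5*t - 7)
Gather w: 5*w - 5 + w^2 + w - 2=w^2 + 6*w - 7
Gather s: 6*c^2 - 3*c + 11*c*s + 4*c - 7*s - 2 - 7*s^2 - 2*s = 6*c^2 + c - 7*s^2 + s*(11*c - 9) - 2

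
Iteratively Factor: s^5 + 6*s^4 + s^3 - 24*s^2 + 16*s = (s - 1)*(s^4 + 7*s^3 + 8*s^2 - 16*s) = s*(s - 1)*(s^3 + 7*s^2 + 8*s - 16) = s*(s - 1)*(s + 4)*(s^2 + 3*s - 4) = s*(s - 1)*(s + 4)^2*(s - 1)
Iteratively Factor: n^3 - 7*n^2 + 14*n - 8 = (n - 4)*(n^2 - 3*n + 2) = (n - 4)*(n - 2)*(n - 1)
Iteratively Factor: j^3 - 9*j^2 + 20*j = (j - 4)*(j^2 - 5*j) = (j - 5)*(j - 4)*(j)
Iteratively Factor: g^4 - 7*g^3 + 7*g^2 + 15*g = (g - 3)*(g^3 - 4*g^2 - 5*g) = (g - 3)*(g + 1)*(g^2 - 5*g) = (g - 5)*(g - 3)*(g + 1)*(g)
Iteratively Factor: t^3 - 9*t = (t - 3)*(t^2 + 3*t) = t*(t - 3)*(t + 3)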